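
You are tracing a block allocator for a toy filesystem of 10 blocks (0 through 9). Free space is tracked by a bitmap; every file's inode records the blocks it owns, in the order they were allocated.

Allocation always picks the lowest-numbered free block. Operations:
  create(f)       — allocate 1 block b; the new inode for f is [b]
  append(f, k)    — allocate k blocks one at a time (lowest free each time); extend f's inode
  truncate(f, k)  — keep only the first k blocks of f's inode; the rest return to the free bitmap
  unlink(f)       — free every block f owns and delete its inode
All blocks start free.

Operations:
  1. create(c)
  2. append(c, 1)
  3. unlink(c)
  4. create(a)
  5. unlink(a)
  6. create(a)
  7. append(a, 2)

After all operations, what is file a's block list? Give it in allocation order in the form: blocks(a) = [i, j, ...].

blocks(a) = [0, 1, 2]

  1. create(c)  ⇒  F.........  {c→[0]}
  2. append(c, 1)  ⇒  FF........  {c→[0, 1]}
  3. unlink(c)  ⇒  ..........  {}
  4. create(a)  ⇒  F.........  {a→[0]}
  5. unlink(a)  ⇒  ..........  {}
  6. create(a)  ⇒  F.........  {a→[0]}
  7. append(a, 2)  ⇒  FFF.......  {a→[0, 1, 2]}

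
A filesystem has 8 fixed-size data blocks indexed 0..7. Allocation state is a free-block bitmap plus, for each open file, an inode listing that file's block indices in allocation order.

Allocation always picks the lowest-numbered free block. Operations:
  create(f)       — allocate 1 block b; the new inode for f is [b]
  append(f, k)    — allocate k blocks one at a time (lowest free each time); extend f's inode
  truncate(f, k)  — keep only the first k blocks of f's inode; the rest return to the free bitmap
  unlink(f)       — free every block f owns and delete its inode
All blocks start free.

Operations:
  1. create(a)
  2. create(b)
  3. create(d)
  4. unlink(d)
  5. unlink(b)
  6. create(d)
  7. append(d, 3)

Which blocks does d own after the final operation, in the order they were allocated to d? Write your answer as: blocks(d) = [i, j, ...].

  1. create(a)  ⇒  F.......  {a→[0]}
  2. create(b)  ⇒  FF......  {a→[0]; b→[1]}
  3. create(d)  ⇒  FFF.....  {a→[0]; b→[1]; d→[2]}
  4. unlink(d)  ⇒  FF......  {a→[0]; b→[1]}
  5. unlink(b)  ⇒  F.......  {a→[0]}
  6. create(d)  ⇒  FF......  {a→[0]; d→[1]}
  7. append(d, 3)  ⇒  FFFFF...  {a→[0]; d→[1, 2, 3, 4]}

blocks(d) = [1, 2, 3, 4]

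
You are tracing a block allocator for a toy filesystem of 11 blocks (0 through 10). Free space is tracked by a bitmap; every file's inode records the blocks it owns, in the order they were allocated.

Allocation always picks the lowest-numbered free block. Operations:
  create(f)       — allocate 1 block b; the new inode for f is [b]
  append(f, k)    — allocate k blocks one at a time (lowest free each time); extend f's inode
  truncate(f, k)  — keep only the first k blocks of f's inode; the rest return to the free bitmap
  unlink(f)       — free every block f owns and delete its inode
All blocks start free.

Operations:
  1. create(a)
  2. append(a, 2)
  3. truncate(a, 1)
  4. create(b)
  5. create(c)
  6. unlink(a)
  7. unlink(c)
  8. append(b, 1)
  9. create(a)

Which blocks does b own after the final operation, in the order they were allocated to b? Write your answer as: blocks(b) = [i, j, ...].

blocks(b) = [1, 0]

after create(a) → a:[0]  free=[F..........]
after append(a, 2) → a:[0, 1, 2]  free=[FFF........]
after truncate(a, 1) → a:[0]  free=[F..........]
after create(b) → a:[0], b:[1]  free=[FF.........]
after create(c) → a:[0], b:[1], c:[2]  free=[FFF........]
after unlink(a) → b:[1], c:[2]  free=[.FF........]
after unlink(c) → b:[1]  free=[.F.........]
after append(b, 1) → b:[1, 0]  free=[FF.........]
after create(a) → a:[2], b:[1, 0]  free=[FFF........]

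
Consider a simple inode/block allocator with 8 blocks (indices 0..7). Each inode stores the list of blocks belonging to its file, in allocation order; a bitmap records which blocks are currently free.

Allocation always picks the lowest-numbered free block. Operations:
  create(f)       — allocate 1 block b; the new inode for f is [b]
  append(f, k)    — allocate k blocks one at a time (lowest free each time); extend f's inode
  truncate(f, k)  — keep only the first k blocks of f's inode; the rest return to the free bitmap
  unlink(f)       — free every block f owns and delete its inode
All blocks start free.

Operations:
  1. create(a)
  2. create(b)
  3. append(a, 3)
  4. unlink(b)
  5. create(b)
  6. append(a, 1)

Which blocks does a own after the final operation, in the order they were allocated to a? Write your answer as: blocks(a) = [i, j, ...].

blocks(a) = [0, 2, 3, 4, 5]

create(a): bitmap=F....... | a=[0]
create(b): bitmap=FF...... | a=[0] b=[1]
append(a, 3): bitmap=FFFFF... | a=[0, 2, 3, 4] b=[1]
unlink(b): bitmap=F.FFF... | a=[0, 2, 3, 4]
create(b): bitmap=FFFFF... | a=[0, 2, 3, 4] b=[1]
append(a, 1): bitmap=FFFFFF.. | a=[0, 2, 3, 4, 5] b=[1]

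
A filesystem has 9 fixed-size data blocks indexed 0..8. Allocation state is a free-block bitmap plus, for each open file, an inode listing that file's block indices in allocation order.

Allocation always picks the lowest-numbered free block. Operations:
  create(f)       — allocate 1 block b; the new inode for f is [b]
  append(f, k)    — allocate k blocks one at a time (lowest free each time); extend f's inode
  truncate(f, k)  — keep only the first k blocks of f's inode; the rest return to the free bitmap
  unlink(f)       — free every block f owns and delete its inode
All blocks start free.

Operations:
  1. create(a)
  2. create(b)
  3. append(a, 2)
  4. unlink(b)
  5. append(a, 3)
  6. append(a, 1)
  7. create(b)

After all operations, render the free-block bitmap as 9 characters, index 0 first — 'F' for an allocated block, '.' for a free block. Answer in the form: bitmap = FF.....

bitmap = FFFFFFFF.

create(a): bitmap=F........ | a=[0]
create(b): bitmap=FF....... | a=[0] b=[1]
append(a, 2): bitmap=FFFF..... | a=[0, 2, 3] b=[1]
unlink(b): bitmap=F.FF..... | a=[0, 2, 3]
append(a, 3): bitmap=FFFFFF... | a=[0, 2, 3, 1, 4, 5]
append(a, 1): bitmap=FFFFFFF.. | a=[0, 2, 3, 1, 4, 5, 6]
create(b): bitmap=FFFFFFFF. | a=[0, 2, 3, 1, 4, 5, 6] b=[7]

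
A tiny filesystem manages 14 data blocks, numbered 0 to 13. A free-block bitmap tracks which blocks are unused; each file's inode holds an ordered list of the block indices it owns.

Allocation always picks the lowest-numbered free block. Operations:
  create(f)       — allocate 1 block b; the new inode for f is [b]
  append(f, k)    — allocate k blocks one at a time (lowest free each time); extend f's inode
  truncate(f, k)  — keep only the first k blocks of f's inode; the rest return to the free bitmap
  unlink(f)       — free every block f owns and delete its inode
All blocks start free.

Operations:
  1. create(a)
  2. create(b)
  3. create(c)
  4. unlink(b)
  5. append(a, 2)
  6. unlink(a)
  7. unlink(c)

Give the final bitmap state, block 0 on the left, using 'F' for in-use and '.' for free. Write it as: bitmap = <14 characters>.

after create(a) → a:[0]  free=[F.............]
after create(b) → a:[0], b:[1]  free=[FF............]
after create(c) → a:[0], b:[1], c:[2]  free=[FFF...........]
after unlink(b) → a:[0], c:[2]  free=[F.F...........]
after append(a, 2) → a:[0, 1, 3], c:[2]  free=[FFFF..........]
after unlink(a) → c:[2]  free=[..F...........]
after unlink(c) →   free=[..............]

bitmap = ..............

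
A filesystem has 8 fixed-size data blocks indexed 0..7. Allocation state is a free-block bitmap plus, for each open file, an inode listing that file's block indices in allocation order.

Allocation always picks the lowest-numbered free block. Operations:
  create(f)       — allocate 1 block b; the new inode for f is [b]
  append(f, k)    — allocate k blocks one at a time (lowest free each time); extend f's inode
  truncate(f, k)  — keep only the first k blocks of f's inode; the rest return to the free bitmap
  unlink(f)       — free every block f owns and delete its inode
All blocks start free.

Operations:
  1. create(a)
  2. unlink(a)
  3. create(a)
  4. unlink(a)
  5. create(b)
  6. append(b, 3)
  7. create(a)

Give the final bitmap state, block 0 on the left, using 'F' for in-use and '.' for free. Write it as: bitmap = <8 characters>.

bitmap = FFFFF...

create(a): bitmap=F....... | a=[0]
unlink(a): bitmap=........ | 
create(a): bitmap=F....... | a=[0]
unlink(a): bitmap=........ | 
create(b): bitmap=F....... | b=[0]
append(b, 3): bitmap=FFFF.... | b=[0, 1, 2, 3]
create(a): bitmap=FFFFF... | a=[4] b=[0, 1, 2, 3]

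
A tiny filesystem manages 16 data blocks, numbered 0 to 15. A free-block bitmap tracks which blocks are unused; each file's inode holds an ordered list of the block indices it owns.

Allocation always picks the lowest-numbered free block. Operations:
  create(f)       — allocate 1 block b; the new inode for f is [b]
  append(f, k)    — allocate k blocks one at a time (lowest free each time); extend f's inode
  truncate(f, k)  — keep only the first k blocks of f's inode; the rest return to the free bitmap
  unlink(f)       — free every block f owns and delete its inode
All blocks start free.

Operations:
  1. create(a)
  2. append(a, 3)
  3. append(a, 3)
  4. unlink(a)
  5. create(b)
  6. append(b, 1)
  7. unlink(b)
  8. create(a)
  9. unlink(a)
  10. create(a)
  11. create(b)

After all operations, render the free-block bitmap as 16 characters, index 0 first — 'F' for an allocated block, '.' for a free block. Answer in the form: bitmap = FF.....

  1. create(a)  ⇒  F...............  {a→[0]}
  2. append(a, 3)  ⇒  FFFF............  {a→[0, 1, 2, 3]}
  3. append(a, 3)  ⇒  FFFFFFF.........  {a→[0, 1, 2, 3, 4, 5, 6]}
  4. unlink(a)  ⇒  ................  {}
  5. create(b)  ⇒  F...............  {b→[0]}
  6. append(b, 1)  ⇒  FF..............  {b→[0, 1]}
  7. unlink(b)  ⇒  ................  {}
  8. create(a)  ⇒  F...............  {a→[0]}
  9. unlink(a)  ⇒  ................  {}
  10. create(a)  ⇒  F...............  {a→[0]}
  11. create(b)  ⇒  FF..............  {a→[0]; b→[1]}

bitmap = FF..............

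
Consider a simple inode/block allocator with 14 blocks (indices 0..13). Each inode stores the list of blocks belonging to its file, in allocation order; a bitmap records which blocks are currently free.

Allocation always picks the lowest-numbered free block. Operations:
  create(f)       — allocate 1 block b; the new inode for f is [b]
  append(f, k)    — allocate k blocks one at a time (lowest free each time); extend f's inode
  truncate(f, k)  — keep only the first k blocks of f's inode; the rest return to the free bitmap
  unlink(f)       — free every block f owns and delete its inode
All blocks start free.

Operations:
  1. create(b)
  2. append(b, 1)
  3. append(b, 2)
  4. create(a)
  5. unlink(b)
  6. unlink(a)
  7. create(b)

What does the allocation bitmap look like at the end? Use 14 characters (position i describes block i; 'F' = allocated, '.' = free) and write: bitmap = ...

bitmap = F.............

  1. create(b)  ⇒  F.............  {b→[0]}
  2. append(b, 1)  ⇒  FF............  {b→[0, 1]}
  3. append(b, 2)  ⇒  FFFF..........  {b→[0, 1, 2, 3]}
  4. create(a)  ⇒  FFFFF.........  {a→[4]; b→[0, 1, 2, 3]}
  5. unlink(b)  ⇒  ....F.........  {a→[4]}
  6. unlink(a)  ⇒  ..............  {}
  7. create(b)  ⇒  F.............  {b→[0]}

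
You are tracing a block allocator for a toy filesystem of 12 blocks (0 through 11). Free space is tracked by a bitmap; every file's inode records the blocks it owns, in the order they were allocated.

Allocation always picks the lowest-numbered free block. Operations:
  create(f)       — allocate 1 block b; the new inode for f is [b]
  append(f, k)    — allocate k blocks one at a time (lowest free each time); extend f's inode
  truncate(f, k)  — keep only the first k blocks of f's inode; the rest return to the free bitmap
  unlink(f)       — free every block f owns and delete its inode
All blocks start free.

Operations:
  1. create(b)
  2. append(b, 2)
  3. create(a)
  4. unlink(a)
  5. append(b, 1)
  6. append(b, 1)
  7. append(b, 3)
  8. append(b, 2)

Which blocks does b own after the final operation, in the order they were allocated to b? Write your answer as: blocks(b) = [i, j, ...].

[1] create(b) — b=0 (map F...........)
[2] append(b, 2) — b=0,1,2 (map FFF.........)
[3] create(a) — a=3 b=0,1,2 (map FFFF........)
[4] unlink(a) — b=0,1,2 (map FFF.........)
[5] append(b, 1) — b=0,1,2,3 (map FFFF........)
[6] append(b, 1) — b=0,1,2,3,4 (map FFFFF.......)
[7] append(b, 3) — b=0,1,2,3,4,5,6,7 (map FFFFFFFF....)
[8] append(b, 2) — b=0,1,2,3,4,5,6,7,8,9 (map FFFFFFFFFF..)

blocks(b) = [0, 1, 2, 3, 4, 5, 6, 7, 8, 9]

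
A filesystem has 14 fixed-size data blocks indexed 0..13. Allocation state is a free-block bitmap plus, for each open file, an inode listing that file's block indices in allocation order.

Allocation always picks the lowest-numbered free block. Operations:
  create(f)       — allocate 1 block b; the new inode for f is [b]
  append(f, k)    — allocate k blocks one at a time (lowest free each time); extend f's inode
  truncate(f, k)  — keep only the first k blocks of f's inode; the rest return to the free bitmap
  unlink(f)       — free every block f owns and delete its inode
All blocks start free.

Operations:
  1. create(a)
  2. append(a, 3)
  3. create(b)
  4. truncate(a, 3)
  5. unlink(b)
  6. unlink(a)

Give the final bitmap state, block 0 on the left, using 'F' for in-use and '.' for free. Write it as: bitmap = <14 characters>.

bitmap = ..............

after create(a) → a:[0]  free=[F.............]
after append(a, 3) → a:[0, 1, 2, 3]  free=[FFFF..........]
after create(b) → a:[0, 1, 2, 3], b:[4]  free=[FFFFF.........]
after truncate(a, 3) → a:[0, 1, 2], b:[4]  free=[FFF.F.........]
after unlink(b) → a:[0, 1, 2]  free=[FFF...........]
after unlink(a) →   free=[..............]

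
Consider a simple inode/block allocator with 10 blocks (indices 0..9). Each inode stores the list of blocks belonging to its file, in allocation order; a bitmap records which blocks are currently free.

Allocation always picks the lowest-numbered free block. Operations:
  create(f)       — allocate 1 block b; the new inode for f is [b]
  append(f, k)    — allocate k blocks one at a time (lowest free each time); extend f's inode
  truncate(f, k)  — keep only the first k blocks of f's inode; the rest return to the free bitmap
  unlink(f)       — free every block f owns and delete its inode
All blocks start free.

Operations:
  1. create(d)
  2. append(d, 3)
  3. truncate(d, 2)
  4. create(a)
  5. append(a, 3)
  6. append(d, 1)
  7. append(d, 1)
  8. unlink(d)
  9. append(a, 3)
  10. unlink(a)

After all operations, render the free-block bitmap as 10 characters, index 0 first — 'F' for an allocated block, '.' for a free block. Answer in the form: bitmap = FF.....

bitmap = ..........

  1. create(d)  ⇒  F.........  {d→[0]}
  2. append(d, 3)  ⇒  FFFF......  {d→[0, 1, 2, 3]}
  3. truncate(d, 2)  ⇒  FF........  {d→[0, 1]}
  4. create(a)  ⇒  FFF.......  {a→[2]; d→[0, 1]}
  5. append(a, 3)  ⇒  FFFFFF....  {a→[2, 3, 4, 5]; d→[0, 1]}
  6. append(d, 1)  ⇒  FFFFFFF...  {a→[2, 3, 4, 5]; d→[0, 1, 6]}
  7. append(d, 1)  ⇒  FFFFFFFF..  {a→[2, 3, 4, 5]; d→[0, 1, 6, 7]}
  8. unlink(d)  ⇒  ..FFFF....  {a→[2, 3, 4, 5]}
  9. append(a, 3)  ⇒  FFFFFFF...  {a→[2, 3, 4, 5, 0, 1, 6]}
  10. unlink(a)  ⇒  ..........  {}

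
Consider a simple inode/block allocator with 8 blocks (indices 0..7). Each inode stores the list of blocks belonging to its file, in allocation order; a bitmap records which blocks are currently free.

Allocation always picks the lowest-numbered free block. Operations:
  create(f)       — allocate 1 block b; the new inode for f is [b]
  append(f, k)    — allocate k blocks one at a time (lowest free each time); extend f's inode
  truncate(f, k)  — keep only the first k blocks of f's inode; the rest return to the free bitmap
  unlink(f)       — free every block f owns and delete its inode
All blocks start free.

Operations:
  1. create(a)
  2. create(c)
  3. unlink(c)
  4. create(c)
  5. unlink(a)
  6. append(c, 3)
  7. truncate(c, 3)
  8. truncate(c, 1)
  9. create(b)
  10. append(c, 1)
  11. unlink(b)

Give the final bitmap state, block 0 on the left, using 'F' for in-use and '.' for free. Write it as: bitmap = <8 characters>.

bitmap = .FF.....

create(a): bitmap=F....... | a=[0]
create(c): bitmap=FF...... | a=[0] c=[1]
unlink(c): bitmap=F....... | a=[0]
create(c): bitmap=FF...... | a=[0] c=[1]
unlink(a): bitmap=.F...... | c=[1]
append(c, 3): bitmap=FFFF.... | c=[1, 0, 2, 3]
truncate(c, 3): bitmap=FFF..... | c=[1, 0, 2]
truncate(c, 1): bitmap=.F...... | c=[1]
create(b): bitmap=FF...... | b=[0] c=[1]
append(c, 1): bitmap=FFF..... | b=[0] c=[1, 2]
unlink(b): bitmap=.FF..... | c=[1, 2]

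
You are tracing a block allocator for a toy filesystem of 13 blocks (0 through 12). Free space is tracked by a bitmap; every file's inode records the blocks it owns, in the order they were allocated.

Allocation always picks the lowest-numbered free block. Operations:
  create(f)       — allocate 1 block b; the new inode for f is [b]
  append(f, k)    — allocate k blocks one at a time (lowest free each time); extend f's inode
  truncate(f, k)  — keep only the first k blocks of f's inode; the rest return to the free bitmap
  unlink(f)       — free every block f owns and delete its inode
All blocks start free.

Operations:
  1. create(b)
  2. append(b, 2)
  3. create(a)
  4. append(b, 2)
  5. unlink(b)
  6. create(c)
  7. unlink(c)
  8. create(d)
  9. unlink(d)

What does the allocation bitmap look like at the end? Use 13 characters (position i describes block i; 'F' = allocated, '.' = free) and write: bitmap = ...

after create(b) → b:[0]  free=[F............]
after append(b, 2) → b:[0, 1, 2]  free=[FFF..........]
after create(a) → a:[3], b:[0, 1, 2]  free=[FFFF.........]
after append(b, 2) → a:[3], b:[0, 1, 2, 4, 5]  free=[FFFFFF.......]
after unlink(b) → a:[3]  free=[...F.........]
after create(c) → a:[3], c:[0]  free=[F..F.........]
after unlink(c) → a:[3]  free=[...F.........]
after create(d) → a:[3], d:[0]  free=[F..F.........]
after unlink(d) → a:[3]  free=[...F.........]

bitmap = ...F.........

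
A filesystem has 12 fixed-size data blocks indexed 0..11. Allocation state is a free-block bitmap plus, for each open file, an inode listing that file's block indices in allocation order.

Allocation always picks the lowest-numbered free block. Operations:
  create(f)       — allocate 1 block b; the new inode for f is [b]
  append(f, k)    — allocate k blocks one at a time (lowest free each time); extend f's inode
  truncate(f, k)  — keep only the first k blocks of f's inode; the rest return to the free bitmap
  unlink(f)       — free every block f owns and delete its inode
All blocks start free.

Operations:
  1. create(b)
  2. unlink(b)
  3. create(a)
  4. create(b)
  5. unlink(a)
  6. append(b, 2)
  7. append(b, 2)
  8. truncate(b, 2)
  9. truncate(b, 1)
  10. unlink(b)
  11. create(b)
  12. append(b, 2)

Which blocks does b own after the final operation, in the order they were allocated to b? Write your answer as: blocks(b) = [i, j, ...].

blocks(b) = [0, 1, 2]

  1. create(b)  ⇒  F...........  {b→[0]}
  2. unlink(b)  ⇒  ............  {}
  3. create(a)  ⇒  F...........  {a→[0]}
  4. create(b)  ⇒  FF..........  {a→[0]; b→[1]}
  5. unlink(a)  ⇒  .F..........  {b→[1]}
  6. append(b, 2)  ⇒  FFF.........  {b→[1, 0, 2]}
  7. append(b, 2)  ⇒  FFFFF.......  {b→[1, 0, 2, 3, 4]}
  8. truncate(b, 2)  ⇒  FF..........  {b→[1, 0]}
  9. truncate(b, 1)  ⇒  .F..........  {b→[1]}
  10. unlink(b)  ⇒  ............  {}
  11. create(b)  ⇒  F...........  {b→[0]}
  12. append(b, 2)  ⇒  FFF.........  {b→[0, 1, 2]}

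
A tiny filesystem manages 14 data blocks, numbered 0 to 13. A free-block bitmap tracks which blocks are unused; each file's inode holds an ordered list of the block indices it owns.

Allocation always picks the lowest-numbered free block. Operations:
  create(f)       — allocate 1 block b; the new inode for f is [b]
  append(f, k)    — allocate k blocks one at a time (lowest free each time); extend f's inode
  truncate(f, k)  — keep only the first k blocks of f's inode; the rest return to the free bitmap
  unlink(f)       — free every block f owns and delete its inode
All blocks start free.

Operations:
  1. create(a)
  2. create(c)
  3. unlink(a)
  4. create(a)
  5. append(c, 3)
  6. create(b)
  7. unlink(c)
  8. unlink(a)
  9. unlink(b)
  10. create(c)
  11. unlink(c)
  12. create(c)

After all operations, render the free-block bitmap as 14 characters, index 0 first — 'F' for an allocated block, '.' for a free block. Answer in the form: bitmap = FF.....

bitmap = F.............

create(a): bitmap=F............. | a=[0]
create(c): bitmap=FF............ | a=[0] c=[1]
unlink(a): bitmap=.F............ | c=[1]
create(a): bitmap=FF............ | a=[0] c=[1]
append(c, 3): bitmap=FFFFF......... | a=[0] c=[1, 2, 3, 4]
create(b): bitmap=FFFFFF........ | a=[0] b=[5] c=[1, 2, 3, 4]
unlink(c): bitmap=F....F........ | a=[0] b=[5]
unlink(a): bitmap=.....F........ | b=[5]
unlink(b): bitmap=.............. | 
create(c): bitmap=F............. | c=[0]
unlink(c): bitmap=.............. | 
create(c): bitmap=F............. | c=[0]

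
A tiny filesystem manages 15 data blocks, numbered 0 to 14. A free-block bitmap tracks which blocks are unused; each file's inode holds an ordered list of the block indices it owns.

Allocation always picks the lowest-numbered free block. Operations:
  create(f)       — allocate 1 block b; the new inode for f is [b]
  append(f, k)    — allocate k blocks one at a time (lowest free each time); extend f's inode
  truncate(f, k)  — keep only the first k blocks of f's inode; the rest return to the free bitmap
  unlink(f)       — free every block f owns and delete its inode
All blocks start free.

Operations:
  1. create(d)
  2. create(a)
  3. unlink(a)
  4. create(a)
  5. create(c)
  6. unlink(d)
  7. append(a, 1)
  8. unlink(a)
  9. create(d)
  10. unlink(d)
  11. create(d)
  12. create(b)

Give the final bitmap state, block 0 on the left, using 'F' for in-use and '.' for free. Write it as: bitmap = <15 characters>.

bitmap = FFF............

[1] create(d) — d=0 (map F..............)
[2] create(a) — a=1 d=0 (map FF.............)
[3] unlink(a) — d=0 (map F..............)
[4] create(a) — a=1 d=0 (map FF.............)
[5] create(c) — a=1 c=2 d=0 (map FFF............)
[6] unlink(d) — a=1 c=2 (map .FF............)
[7] append(a, 1) — a=1,0 c=2 (map FFF............)
[8] unlink(a) — c=2 (map ..F............)
[9] create(d) — c=2 d=0 (map F.F............)
[10] unlink(d) — c=2 (map ..F............)
[11] create(d) — c=2 d=0 (map F.F............)
[12] create(b) — b=1 c=2 d=0 (map FFF............)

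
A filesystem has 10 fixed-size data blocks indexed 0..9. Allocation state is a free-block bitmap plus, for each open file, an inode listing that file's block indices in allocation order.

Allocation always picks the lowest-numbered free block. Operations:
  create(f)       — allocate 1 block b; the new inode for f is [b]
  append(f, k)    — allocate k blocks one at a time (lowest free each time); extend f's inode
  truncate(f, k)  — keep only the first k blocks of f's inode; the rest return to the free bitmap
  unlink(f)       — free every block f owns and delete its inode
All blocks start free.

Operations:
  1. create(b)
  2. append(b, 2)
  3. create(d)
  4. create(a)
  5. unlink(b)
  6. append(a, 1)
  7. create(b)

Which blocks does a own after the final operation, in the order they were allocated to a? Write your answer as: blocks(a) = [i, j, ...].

[1] create(b) — b=0 (map F.........)
[2] append(b, 2) — b=0,1,2 (map FFF.......)
[3] create(d) — b=0,1,2 d=3 (map FFFF......)
[4] create(a) — a=4 b=0,1,2 d=3 (map FFFFF.....)
[5] unlink(b) — a=4 d=3 (map ...FF.....)
[6] append(a, 1) — a=4,0 d=3 (map F..FF.....)
[7] create(b) — a=4,0 b=1 d=3 (map FF.FF.....)

blocks(a) = [4, 0]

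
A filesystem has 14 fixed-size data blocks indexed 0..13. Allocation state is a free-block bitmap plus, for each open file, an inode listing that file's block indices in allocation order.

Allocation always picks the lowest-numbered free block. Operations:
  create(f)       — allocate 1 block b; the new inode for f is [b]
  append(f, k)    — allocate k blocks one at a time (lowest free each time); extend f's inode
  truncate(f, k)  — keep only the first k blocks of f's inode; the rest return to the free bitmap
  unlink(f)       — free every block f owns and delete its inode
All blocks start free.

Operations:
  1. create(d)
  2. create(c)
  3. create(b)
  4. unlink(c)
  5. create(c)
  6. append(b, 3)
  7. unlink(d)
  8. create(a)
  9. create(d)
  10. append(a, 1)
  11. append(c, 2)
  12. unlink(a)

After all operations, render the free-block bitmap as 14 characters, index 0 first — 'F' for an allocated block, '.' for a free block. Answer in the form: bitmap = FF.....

bitmap = .FFFFFF.FF....

after create(d) → d:[0]  free=[F.............]
after create(c) → c:[1], d:[0]  free=[FF............]
after create(b) → b:[2], c:[1], d:[0]  free=[FFF...........]
after unlink(c) → b:[2], d:[0]  free=[F.F...........]
after create(c) → b:[2], c:[1], d:[0]  free=[FFF...........]
after append(b, 3) → b:[2, 3, 4, 5], c:[1], d:[0]  free=[FFFFFF........]
after unlink(d) → b:[2, 3, 4, 5], c:[1]  free=[.FFFFF........]
after create(a) → a:[0], b:[2, 3, 4, 5], c:[1]  free=[FFFFFF........]
after create(d) → a:[0], b:[2, 3, 4, 5], c:[1], d:[6]  free=[FFFFFFF.......]
after append(a, 1) → a:[0, 7], b:[2, 3, 4, 5], c:[1], d:[6]  free=[FFFFFFFF......]
after append(c, 2) → a:[0, 7], b:[2, 3, 4, 5], c:[1, 8, 9], d:[6]  free=[FFFFFFFFFF....]
after unlink(a) → b:[2, 3, 4, 5], c:[1, 8, 9], d:[6]  free=[.FFFFFF.FF....]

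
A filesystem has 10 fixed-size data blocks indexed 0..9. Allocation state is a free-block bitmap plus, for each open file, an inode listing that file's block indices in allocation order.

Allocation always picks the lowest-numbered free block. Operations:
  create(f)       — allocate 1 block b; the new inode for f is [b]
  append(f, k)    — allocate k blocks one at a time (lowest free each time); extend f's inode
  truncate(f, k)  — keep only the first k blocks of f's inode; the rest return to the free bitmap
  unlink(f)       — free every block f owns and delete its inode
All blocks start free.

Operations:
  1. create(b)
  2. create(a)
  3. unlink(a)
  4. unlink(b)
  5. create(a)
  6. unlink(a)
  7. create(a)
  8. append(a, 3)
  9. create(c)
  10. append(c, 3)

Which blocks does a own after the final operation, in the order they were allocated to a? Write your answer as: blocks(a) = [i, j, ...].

after create(b) → b:[0]  free=[F.........]
after create(a) → a:[1], b:[0]  free=[FF........]
after unlink(a) → b:[0]  free=[F.........]
after unlink(b) →   free=[..........]
after create(a) → a:[0]  free=[F.........]
after unlink(a) →   free=[..........]
after create(a) → a:[0]  free=[F.........]
after append(a, 3) → a:[0, 1, 2, 3]  free=[FFFF......]
after create(c) → a:[0, 1, 2, 3], c:[4]  free=[FFFFF.....]
after append(c, 3) → a:[0, 1, 2, 3], c:[4, 5, 6, 7]  free=[FFFFFFFF..]

blocks(a) = [0, 1, 2, 3]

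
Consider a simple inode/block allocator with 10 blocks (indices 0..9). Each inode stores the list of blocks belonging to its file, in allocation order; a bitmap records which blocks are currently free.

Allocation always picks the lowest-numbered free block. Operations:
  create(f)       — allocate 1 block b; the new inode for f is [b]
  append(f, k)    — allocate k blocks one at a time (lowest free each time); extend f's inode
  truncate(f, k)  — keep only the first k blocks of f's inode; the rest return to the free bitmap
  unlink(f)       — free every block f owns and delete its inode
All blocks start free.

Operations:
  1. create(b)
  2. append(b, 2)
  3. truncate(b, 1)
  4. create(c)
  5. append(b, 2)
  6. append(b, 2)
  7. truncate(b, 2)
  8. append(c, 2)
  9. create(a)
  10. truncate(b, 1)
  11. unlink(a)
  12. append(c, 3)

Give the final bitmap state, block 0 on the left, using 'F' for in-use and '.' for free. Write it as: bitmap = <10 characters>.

  1. create(b)  ⇒  F.........  {b→[0]}
  2. append(b, 2)  ⇒  FFF.......  {b→[0, 1, 2]}
  3. truncate(b, 1)  ⇒  F.........  {b→[0]}
  4. create(c)  ⇒  FF........  {b→[0]; c→[1]}
  5. append(b, 2)  ⇒  FFFF......  {b→[0, 2, 3]; c→[1]}
  6. append(b, 2)  ⇒  FFFFFF....  {b→[0, 2, 3, 4, 5]; c→[1]}
  7. truncate(b, 2)  ⇒  FFF.......  {b→[0, 2]; c→[1]}
  8. append(c, 2)  ⇒  FFFFF.....  {b→[0, 2]; c→[1, 3, 4]}
  9. create(a)  ⇒  FFFFFF....  {a→[5]; b→[0, 2]; c→[1, 3, 4]}
  10. truncate(b, 1)  ⇒  FF.FFF....  {a→[5]; b→[0]; c→[1, 3, 4]}
  11. unlink(a)  ⇒  FF.FF.....  {b→[0]; c→[1, 3, 4]}
  12. append(c, 3)  ⇒  FFFFFFF...  {b→[0]; c→[1, 3, 4, 2, 5, 6]}

bitmap = FFFFFFF...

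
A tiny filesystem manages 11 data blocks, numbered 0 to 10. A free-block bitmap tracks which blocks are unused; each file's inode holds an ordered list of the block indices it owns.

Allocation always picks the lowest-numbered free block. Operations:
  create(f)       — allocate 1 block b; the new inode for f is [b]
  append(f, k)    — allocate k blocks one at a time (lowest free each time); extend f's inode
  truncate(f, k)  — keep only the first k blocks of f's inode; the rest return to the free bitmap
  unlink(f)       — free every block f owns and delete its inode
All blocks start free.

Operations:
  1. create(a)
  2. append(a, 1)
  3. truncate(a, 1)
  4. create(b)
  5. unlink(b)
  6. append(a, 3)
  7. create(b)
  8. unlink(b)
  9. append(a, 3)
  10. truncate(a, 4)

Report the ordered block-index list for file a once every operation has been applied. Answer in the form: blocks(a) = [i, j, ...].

blocks(a) = [0, 1, 2, 3]

after create(a) → a:[0]  free=[F..........]
after append(a, 1) → a:[0, 1]  free=[FF.........]
after truncate(a, 1) → a:[0]  free=[F..........]
after create(b) → a:[0], b:[1]  free=[FF.........]
after unlink(b) → a:[0]  free=[F..........]
after append(a, 3) → a:[0, 1, 2, 3]  free=[FFFF.......]
after create(b) → a:[0, 1, 2, 3], b:[4]  free=[FFFFF......]
after unlink(b) → a:[0, 1, 2, 3]  free=[FFFF.......]
after append(a, 3) → a:[0, 1, 2, 3, 4, 5, 6]  free=[FFFFFFF....]
after truncate(a, 4) → a:[0, 1, 2, 3]  free=[FFFF.......]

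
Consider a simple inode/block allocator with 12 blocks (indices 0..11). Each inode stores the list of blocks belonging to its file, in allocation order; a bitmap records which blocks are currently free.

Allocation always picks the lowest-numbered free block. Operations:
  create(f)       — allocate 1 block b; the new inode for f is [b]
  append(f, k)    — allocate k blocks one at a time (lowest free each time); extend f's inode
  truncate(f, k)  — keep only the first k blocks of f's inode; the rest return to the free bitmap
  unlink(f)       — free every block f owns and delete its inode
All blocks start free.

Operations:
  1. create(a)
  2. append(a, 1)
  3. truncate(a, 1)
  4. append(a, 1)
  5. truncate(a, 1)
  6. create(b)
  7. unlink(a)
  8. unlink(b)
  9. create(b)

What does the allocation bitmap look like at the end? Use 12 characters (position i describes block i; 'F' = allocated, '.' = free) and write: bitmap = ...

bitmap = F...........

after create(a) → a:[0]  free=[F...........]
after append(a, 1) → a:[0, 1]  free=[FF..........]
after truncate(a, 1) → a:[0]  free=[F...........]
after append(a, 1) → a:[0, 1]  free=[FF..........]
after truncate(a, 1) → a:[0]  free=[F...........]
after create(b) → a:[0], b:[1]  free=[FF..........]
after unlink(a) → b:[1]  free=[.F..........]
after unlink(b) →   free=[............]
after create(b) → b:[0]  free=[F...........]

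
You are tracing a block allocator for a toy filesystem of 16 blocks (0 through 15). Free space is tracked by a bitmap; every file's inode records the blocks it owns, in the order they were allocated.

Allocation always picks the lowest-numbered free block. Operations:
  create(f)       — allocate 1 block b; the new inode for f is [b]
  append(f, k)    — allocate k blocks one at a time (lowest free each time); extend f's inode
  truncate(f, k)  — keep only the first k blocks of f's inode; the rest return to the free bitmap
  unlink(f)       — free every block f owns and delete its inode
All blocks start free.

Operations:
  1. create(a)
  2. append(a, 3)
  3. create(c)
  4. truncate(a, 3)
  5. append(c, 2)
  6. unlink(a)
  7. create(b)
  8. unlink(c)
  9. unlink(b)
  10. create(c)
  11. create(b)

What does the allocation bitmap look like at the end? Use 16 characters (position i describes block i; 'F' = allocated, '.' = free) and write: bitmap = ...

bitmap = FF..............

[1] create(a) — a=0 (map F...............)
[2] append(a, 3) — a=0,1,2,3 (map FFFF............)
[3] create(c) — a=0,1,2,3 c=4 (map FFFFF...........)
[4] truncate(a, 3) — a=0,1,2 c=4 (map FFF.F...........)
[5] append(c, 2) — a=0,1,2 c=4,3,5 (map FFFFFF..........)
[6] unlink(a) — c=4,3,5 (map ...FFF..........)
[7] create(b) — b=0 c=4,3,5 (map F..FFF..........)
[8] unlink(c) — b=0 (map F...............)
[9] unlink(b) —  (map ................)
[10] create(c) — c=0 (map F...............)
[11] create(b) — b=1 c=0 (map FF..............)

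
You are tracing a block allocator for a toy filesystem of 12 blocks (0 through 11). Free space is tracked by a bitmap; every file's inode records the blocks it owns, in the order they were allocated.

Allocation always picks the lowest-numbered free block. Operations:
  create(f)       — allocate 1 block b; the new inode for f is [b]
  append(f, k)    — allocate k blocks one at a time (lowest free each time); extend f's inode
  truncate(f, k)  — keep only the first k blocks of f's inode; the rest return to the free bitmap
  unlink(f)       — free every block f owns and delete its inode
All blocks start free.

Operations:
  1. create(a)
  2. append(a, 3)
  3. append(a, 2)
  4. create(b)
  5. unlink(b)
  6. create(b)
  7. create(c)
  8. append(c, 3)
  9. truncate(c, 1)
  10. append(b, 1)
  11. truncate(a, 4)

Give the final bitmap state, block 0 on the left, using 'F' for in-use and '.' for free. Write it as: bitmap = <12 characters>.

bitmap = FFFF..FFF...

[1] create(a) — a=0 (map F...........)
[2] append(a, 3) — a=0,1,2,3 (map FFFF........)
[3] append(a, 2) — a=0,1,2,3,4,5 (map FFFFFF......)
[4] create(b) — a=0,1,2,3,4,5 b=6 (map FFFFFFF.....)
[5] unlink(b) — a=0,1,2,3,4,5 (map FFFFFF......)
[6] create(b) — a=0,1,2,3,4,5 b=6 (map FFFFFFF.....)
[7] create(c) — a=0,1,2,3,4,5 b=6 c=7 (map FFFFFFFF....)
[8] append(c, 3) — a=0,1,2,3,4,5 b=6 c=7,8,9,10 (map FFFFFFFFFFF.)
[9] truncate(c, 1) — a=0,1,2,3,4,5 b=6 c=7 (map FFFFFFFF....)
[10] append(b, 1) — a=0,1,2,3,4,5 b=6,8 c=7 (map FFFFFFFFF...)
[11] truncate(a, 4) — a=0,1,2,3 b=6,8 c=7 (map FFFF..FFF...)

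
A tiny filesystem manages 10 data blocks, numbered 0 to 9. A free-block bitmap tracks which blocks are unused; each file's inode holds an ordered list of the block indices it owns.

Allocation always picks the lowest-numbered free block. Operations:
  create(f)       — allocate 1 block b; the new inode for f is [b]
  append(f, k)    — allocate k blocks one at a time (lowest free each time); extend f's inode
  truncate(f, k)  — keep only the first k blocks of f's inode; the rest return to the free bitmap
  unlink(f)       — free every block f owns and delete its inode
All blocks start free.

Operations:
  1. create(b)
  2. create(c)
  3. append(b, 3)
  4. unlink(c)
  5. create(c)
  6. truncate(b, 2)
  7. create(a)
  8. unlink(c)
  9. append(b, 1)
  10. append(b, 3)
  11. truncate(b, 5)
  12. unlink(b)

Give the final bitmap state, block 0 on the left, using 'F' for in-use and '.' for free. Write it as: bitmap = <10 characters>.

[1] create(b) — b=0 (map F.........)
[2] create(c) — b=0 c=1 (map FF........)
[3] append(b, 3) — b=0,2,3,4 c=1 (map FFFFF.....)
[4] unlink(c) — b=0,2,3,4 (map F.FFF.....)
[5] create(c) — b=0,2,3,4 c=1 (map FFFFF.....)
[6] truncate(b, 2) — b=0,2 c=1 (map FFF.......)
[7] create(a) — a=3 b=0,2 c=1 (map FFFF......)
[8] unlink(c) — a=3 b=0,2 (map F.FF......)
[9] append(b, 1) — a=3 b=0,2,1 (map FFFF......)
[10] append(b, 3) — a=3 b=0,2,1,4,5,6 (map FFFFFFF...)
[11] truncate(b, 5) — a=3 b=0,2,1,4,5 (map FFFFFF....)
[12] unlink(b) — a=3 (map ...F......)

bitmap = ...F......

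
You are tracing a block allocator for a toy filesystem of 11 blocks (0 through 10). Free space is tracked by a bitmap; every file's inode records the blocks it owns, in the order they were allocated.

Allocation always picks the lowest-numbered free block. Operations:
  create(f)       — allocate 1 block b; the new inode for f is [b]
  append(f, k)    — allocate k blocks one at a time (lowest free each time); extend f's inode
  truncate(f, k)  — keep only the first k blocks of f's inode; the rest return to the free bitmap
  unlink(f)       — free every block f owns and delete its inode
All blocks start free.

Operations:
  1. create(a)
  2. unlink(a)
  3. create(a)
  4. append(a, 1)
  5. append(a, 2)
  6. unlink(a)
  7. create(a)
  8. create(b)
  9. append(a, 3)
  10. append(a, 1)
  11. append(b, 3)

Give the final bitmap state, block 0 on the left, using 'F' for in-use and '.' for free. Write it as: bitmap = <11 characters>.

bitmap = FFFFFFFFF..

  1. create(a)  ⇒  F..........  {a→[0]}
  2. unlink(a)  ⇒  ...........  {}
  3. create(a)  ⇒  F..........  {a→[0]}
  4. append(a, 1)  ⇒  FF.........  {a→[0, 1]}
  5. append(a, 2)  ⇒  FFFF.......  {a→[0, 1, 2, 3]}
  6. unlink(a)  ⇒  ...........  {}
  7. create(a)  ⇒  F..........  {a→[0]}
  8. create(b)  ⇒  FF.........  {a→[0]; b→[1]}
  9. append(a, 3)  ⇒  FFFFF......  {a→[0, 2, 3, 4]; b→[1]}
  10. append(a, 1)  ⇒  FFFFFF.....  {a→[0, 2, 3, 4, 5]; b→[1]}
  11. append(b, 3)  ⇒  FFFFFFFFF..  {a→[0, 2, 3, 4, 5]; b→[1, 6, 7, 8]}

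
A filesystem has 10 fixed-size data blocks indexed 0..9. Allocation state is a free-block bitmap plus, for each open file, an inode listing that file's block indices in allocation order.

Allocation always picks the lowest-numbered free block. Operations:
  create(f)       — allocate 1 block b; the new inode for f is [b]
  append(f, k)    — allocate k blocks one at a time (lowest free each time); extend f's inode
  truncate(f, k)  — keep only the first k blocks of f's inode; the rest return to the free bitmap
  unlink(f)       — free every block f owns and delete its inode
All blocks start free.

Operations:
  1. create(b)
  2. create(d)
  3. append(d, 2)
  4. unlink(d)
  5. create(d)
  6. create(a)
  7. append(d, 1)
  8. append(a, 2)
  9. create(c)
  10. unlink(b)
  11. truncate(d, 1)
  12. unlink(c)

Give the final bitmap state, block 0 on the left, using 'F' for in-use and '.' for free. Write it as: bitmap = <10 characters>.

bitmap = .FF.FF....

  1. create(b)  ⇒  F.........  {b→[0]}
  2. create(d)  ⇒  FF........  {b→[0]; d→[1]}
  3. append(d, 2)  ⇒  FFFF......  {b→[0]; d→[1, 2, 3]}
  4. unlink(d)  ⇒  F.........  {b→[0]}
  5. create(d)  ⇒  FF........  {b→[0]; d→[1]}
  6. create(a)  ⇒  FFF.......  {a→[2]; b→[0]; d→[1]}
  7. append(d, 1)  ⇒  FFFF......  {a→[2]; b→[0]; d→[1, 3]}
  8. append(a, 2)  ⇒  FFFFFF....  {a→[2, 4, 5]; b→[0]; d→[1, 3]}
  9. create(c)  ⇒  FFFFFFF...  {a→[2, 4, 5]; b→[0]; c→[6]; d→[1, 3]}
  10. unlink(b)  ⇒  .FFFFFF...  {a→[2, 4, 5]; c→[6]; d→[1, 3]}
  11. truncate(d, 1)  ⇒  .FF.FFF...  {a→[2, 4, 5]; c→[6]; d→[1]}
  12. unlink(c)  ⇒  .FF.FF....  {a→[2, 4, 5]; d→[1]}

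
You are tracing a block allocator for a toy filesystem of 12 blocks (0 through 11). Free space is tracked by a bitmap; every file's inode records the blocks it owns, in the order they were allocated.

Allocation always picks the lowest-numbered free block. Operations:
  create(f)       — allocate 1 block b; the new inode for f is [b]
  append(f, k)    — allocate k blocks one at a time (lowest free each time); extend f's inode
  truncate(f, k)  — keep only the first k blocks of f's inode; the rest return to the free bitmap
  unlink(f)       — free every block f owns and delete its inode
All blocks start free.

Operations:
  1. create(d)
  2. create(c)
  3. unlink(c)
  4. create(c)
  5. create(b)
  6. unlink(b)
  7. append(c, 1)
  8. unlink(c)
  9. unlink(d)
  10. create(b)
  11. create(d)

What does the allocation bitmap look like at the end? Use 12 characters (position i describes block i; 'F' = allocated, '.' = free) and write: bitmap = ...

bitmap = FF..........

after create(d) → d:[0]  free=[F...........]
after create(c) → c:[1], d:[0]  free=[FF..........]
after unlink(c) → d:[0]  free=[F...........]
after create(c) → c:[1], d:[0]  free=[FF..........]
after create(b) → b:[2], c:[1], d:[0]  free=[FFF.........]
after unlink(b) → c:[1], d:[0]  free=[FF..........]
after append(c, 1) → c:[1, 2], d:[0]  free=[FFF.........]
after unlink(c) → d:[0]  free=[F...........]
after unlink(d) →   free=[............]
after create(b) → b:[0]  free=[F...........]
after create(d) → b:[0], d:[1]  free=[FF..........]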